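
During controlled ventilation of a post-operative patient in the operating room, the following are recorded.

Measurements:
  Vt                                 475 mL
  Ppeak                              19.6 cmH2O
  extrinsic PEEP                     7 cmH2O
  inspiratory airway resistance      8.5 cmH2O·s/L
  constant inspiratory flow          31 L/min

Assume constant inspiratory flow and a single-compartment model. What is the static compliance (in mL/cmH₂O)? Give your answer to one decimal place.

Flow: 31 L/min ÷ 60 = 0.5167 L/s.
Equation of motion (constant flow): PIP = Vt/C + R·V̇ + PEEP.
Vt/C = PIP − R·V̇ − PEEP = 19.6 − 8.5×0.5167 − 7 = 19.6 − 4.392 − 7 = 8.208 cmH2O.
C = Vt / 8.208 = 475 / 8.208 = 57.87 mL/cmH2O.

57.9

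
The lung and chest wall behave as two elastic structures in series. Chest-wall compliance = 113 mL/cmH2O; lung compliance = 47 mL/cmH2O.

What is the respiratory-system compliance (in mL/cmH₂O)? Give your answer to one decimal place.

Lung and chest wall are elastances in series: 1/Crs = 1/CL + 1/Ccw.
1/Crs = 1/47 + 1/113 = 0.03013.
Crs = 33.19 mL/cmH2O.

33.2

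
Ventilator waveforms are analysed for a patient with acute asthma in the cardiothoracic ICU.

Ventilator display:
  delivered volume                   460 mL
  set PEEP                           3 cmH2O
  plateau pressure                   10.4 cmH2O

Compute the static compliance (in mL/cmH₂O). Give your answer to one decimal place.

Cstat = Vt / (Pplat − PEEP) = 460 / (10.4 − 3) = 460 / 7.4 = 62.162 mL/cmH2O.

62.2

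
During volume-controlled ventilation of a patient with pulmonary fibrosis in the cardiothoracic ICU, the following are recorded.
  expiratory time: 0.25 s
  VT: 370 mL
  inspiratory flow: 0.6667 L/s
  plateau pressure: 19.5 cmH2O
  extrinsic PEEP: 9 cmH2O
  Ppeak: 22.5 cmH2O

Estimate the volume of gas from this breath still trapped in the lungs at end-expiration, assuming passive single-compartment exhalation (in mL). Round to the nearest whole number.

R = (PIP − Pplat)/V̇ = (22.5 − 19.5) / 0.6667 = 3.0/0.6667 = 4.5 cmH2O·s/L.
C = Vt/(Pplat − PEEP) = 370.0 / (19.5 − 9) = 370.0/10.5 = 35.238 mL/cmH2O.
τ = R × C = 4.5 × 0.03524 L/cmH2O = 0.1586 s.
Fraction remaining = e^(−Te/τ) = e^(−0.25/0.1586) = 0.2067.
Trapped volume = 370.0 × 0.2067 = 76.479 mL.

76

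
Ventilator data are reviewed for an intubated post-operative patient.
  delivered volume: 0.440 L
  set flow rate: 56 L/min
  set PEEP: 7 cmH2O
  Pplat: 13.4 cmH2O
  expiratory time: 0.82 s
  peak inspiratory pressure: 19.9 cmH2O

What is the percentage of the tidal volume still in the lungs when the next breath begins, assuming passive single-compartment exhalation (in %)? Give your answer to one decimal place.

Flow: 56 L/min ÷ 60 = 0.9333 L/s.
R = (PIP − Pplat)/V̇ = (19.9 − 13.4) / 0.9333 = 6.5/0.9333 = 6.965 cmH2O·s/L.
C = Vt/(Pplat − PEEP) = 440.0 / (13.4 − 7) = 440.0/6.4 = 68.75 mL/cmH2O.
τ = R × C = 6.965 × 0.06875 L/cmH2O = 0.4788 s.
Fraction remaining at end-expiration = e^(−Te/τ) = e^(−0.82/0.4788) = 0.1804 → 18.04%.

18.0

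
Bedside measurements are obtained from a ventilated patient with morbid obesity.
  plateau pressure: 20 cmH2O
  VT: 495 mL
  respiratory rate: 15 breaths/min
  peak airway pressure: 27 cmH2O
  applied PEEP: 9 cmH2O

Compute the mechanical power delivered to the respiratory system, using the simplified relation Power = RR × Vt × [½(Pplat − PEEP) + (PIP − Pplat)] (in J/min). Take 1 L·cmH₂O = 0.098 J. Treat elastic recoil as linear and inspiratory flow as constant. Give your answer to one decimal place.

9.1

Per-breath work = Vt × [½(Pplat−PEEP) + (PIP−Pplat)] = 0.495 × [0.5×11.0 + 7.0] = 0.495 × 12.5 = 6.188 L·cmH2O.
Power = 15 × 6.188 = 92.82 L·cmH2O/min.
× 0.098 J/(L·cmH2O) → 9.096 J/min.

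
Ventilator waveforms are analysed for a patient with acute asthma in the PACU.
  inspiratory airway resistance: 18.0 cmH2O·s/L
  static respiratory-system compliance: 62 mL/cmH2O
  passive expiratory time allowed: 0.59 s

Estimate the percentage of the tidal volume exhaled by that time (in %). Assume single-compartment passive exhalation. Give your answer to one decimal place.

41.1

τ = R × C = 18.0 × 62 mL/cmH2O = 18.0 × 0.062 L/cmH2O = 1.116 s.
Passive exhalation: V(t)/V₀ = e^(−t/τ) = e^(−0.59/1.116) = 0.5894.
Fraction exhaled = 1 − 0.5894 = 0.4106 → 41.06%.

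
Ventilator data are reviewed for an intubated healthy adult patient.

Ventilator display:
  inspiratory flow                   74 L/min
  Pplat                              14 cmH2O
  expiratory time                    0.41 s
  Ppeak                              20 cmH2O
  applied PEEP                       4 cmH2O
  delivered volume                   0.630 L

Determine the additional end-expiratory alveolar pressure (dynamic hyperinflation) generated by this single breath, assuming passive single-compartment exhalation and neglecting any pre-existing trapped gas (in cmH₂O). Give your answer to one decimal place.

Flow: 74 L/min ÷ 60 = 1.2333 L/s.
R = (PIP − Pplat)/V̇ = (20 − 14) / 1.2333 = 6.0/1.2333 = 4.865 cmH2O·s/L.
C = Vt/(Pplat − PEEP) = 630.0 / (14 − 4) = 630.0/10.0 = 63.0 mL/cmH2O.
τ = R × C = 4.865 × 0.063 L/cmH2O = 0.3065 s.
Fraction remaining = e^(−Te/τ) = e^(−0.41/0.3065) = 0.2625; trapped volume = 630.0 × 0.2625 = 165.38 mL.
Additional alveolar pressure from trapping ≈ V_trapped / C = 165.38 / 63.0 = 2.625 cmH2O.

2.6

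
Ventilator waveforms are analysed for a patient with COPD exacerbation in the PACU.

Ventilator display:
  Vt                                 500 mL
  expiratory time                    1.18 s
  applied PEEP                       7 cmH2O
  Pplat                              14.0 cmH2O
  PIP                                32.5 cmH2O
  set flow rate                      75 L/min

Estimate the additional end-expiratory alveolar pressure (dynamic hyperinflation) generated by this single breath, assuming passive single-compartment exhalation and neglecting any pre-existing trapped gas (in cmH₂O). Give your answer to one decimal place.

2.3

Flow: 75 L/min ÷ 60 = 1.25 L/s.
R = (PIP − Pplat)/V̇ = (32.5 − 14.0) / 1.25 = 18.5/1.25 = 14.8 cmH2O·s/L.
C = Vt/(Pplat − PEEP) = 500.0 / (14.0 − 7) = 500.0/7.0 = 71.429 mL/cmH2O.
τ = R × C = 14.8 × 0.07143 L/cmH2O = 1.057 s.
Fraction remaining = e^(−Te/τ) = e^(−1.18/1.057) = 0.3275; trapped volume = 500.0 × 0.3275 = 163.75 mL.
Additional alveolar pressure from trapping ≈ V_trapped / C = 163.75 / 71.429 = 2.292 cmH2O.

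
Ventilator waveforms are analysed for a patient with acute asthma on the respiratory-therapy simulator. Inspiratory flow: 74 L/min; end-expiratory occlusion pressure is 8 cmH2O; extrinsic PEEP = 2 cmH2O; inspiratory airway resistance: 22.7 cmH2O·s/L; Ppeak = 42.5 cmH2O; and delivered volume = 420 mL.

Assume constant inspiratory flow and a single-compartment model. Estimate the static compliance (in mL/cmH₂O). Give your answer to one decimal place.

64.6

Flow: 74 L/min ÷ 60 = 1.2333 L/s.
Total PEEP = 8 cmH2O (set 2 + intrinsic 6); this is the baseline alveolar pressure.
Equation of motion (constant flow): PIP = Vt/C + R·V̇ + PEEP.
Vt/C = PIP − R·V̇ − PEEP = 42.5 − 22.7×1.2333 − 8 = 42.5 − 27.996 − 8 = 6.504 cmH2O.
C = Vt / 6.504 = 420 / 6.504 = 64.576 mL/cmH2O.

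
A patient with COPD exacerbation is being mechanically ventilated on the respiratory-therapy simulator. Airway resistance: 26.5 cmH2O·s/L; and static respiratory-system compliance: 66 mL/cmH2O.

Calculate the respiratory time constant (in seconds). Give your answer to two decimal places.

1.75

τ = R × C = 26.5 × 66 mL/cmH2O = 26.5 × 0.066 L/cmH2O = 1.749 s.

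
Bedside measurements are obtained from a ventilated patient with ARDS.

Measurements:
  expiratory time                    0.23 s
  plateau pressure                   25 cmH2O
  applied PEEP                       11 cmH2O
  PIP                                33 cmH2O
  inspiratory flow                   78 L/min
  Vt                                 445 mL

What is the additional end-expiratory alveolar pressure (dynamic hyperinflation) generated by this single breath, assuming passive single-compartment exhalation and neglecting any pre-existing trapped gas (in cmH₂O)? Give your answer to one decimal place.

Flow: 78 L/min ÷ 60 = 1.3 L/s.
R = (PIP − Pplat)/V̇ = (33 − 25) / 1.3 = 8.0/1.3 = 6.154 cmH2O·s/L.
C = Vt/(Pplat − PEEP) = 445.0 / (25 − 11) = 445.0/14.0 = 31.786 mL/cmH2O.
τ = R × C = 6.154 × 0.03179 L/cmH2O = 0.1956 s.
Fraction remaining = e^(−Te/τ) = e^(−0.23/0.1956) = 0.3086; trapped volume = 445.0 × 0.3086 = 137.33 mL.
Additional alveolar pressure from trapping ≈ V_trapped / C = 137.33 / 31.786 = 4.32 cmH2O.

4.3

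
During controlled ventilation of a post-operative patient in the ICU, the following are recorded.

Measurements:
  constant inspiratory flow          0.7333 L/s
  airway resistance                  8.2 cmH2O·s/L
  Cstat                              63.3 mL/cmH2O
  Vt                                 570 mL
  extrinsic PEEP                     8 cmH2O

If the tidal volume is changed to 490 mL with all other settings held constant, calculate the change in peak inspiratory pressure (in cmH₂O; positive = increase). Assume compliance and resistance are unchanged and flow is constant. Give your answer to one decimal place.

PIP = Vt/C + R·V̇ + PEEP (constant-flow equation of motion).
Only the elastic term changes: ΔPIP = ΔVt / C = (490 − 570) / 63.3 = -1.264 cmH2O.

-1.3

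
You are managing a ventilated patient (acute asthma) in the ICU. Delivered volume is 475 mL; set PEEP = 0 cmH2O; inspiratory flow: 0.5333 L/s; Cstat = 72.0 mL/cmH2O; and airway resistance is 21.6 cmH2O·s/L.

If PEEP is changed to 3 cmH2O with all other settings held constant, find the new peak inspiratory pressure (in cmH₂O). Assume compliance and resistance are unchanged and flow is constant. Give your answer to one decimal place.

21.1

PIP = Vt/C + R·V̇ + PEEP (constant-flow equation of motion).
Only the baseline term changes: ΔPIP = ΔPEEP = 3 − 0 = 3.0 cmH2O.
Original PIP = 475/72.0 + 21.6×0.5333 + 0 = 18.117 cmH2O; new PIP = 18.117 + (3.0) = 21.117 cmH2O.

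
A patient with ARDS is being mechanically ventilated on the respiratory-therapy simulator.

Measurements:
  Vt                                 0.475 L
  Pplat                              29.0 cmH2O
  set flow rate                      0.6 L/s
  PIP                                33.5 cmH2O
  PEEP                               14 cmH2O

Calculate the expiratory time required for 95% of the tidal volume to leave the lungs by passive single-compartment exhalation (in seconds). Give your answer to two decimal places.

0.71

R = (PIP − Pplat)/V̇ = (33.5 − 29.0) / 0.6 = 4.5/0.6 = 7.5 cmH2O·s/L.
C = Vt/(Pplat − PEEP) = 475.0 / (29.0 − 14) = 475.0/15.0 = 31.667 mL/cmH2O.
τ = R × C = 7.5 × 0.03167 L/cmH2O = 0.2375 s.
t = −τ·ln(1 − 0.95) = −0.2375·ln(0.05) = 0.7115 s.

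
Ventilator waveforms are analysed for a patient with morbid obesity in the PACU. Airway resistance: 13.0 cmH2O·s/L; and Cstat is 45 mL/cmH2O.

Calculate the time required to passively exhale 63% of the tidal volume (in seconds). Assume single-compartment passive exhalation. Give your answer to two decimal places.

0.58

τ = R × C = 13.0 × 45 mL/cmH2O = 13.0 × 0.045 L/cmH2O = 0.585 s.
Exhaled fraction f = 1 − e^(−t/τ) → t = −τ·ln(1 − f) = −0.585·ln(0.37) = 0.5816 s.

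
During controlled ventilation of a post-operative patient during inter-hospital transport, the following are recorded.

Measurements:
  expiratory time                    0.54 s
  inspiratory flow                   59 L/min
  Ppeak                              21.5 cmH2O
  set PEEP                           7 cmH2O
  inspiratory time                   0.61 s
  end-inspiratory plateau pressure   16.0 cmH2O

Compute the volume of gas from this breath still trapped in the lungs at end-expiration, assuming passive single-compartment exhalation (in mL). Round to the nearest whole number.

Flow: 59 L/min ÷ 60 = 0.9833 L/s.
Vt = flow × Ti = 0.9833 L/s × 0.61 s × 1000 mL/L = 599.81 mL.
R = (PIP − Pplat)/V̇ = (21.5 − 16.0) / 0.9833 = 5.5/0.9833 = 5.593 cmH2O·s/L.
C = Vt/(Pplat − PEEP) = 599.81 / (16.0 − 7) = 599.81/9.0 = 66.646 mL/cmH2O.
τ = R × C = 5.593 × 0.06665 L/cmH2O = 0.3728 s.
Fraction remaining = e^(−Te/τ) = e^(−0.54/0.3728) = 0.2349.
Trapped volume = 599.81 × 0.2349 = 140.9 mL.

141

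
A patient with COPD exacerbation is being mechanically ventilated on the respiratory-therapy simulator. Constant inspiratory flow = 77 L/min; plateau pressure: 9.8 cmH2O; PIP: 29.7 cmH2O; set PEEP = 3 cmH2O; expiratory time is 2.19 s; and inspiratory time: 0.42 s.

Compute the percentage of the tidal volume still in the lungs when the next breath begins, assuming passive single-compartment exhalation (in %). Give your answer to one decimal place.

Flow: 77 L/min ÷ 60 = 1.2833 L/s.
Vt = flow × Ti = 1.2833 L/s × 0.42 s × 1000 mL/L = 538.99 mL.
R = (PIP − Pplat)/V̇ = (29.7 − 9.8) / 1.2833 = 19.9/1.2833 = 15.507 cmH2O·s/L.
C = Vt/(Pplat − PEEP) = 538.99 / (9.8 − 3) = 538.99/6.8 = 79.263 mL/cmH2O.
τ = R × C = 15.507 × 0.07926 L/cmH2O = 1.229 s.
Fraction remaining at end-expiration = e^(−Te/τ) = e^(−2.19/1.229) = 0.1683 → 16.83%.

16.8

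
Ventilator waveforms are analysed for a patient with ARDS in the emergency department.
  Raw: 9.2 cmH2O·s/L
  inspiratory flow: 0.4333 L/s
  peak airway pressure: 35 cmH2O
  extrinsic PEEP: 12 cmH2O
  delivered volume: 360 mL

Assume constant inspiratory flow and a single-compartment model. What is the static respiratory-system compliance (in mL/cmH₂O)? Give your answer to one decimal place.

18.9

Equation of motion (constant flow): PIP = Vt/C + R·V̇ + PEEP.
Vt/C = PIP − R·V̇ − PEEP = 35 − 9.2×0.4333 − 12 = 35 − 3.986 − 12 = 19.014 cmH2O.
C = Vt / 19.014 = 360 / 19.014 = 18.933 mL/cmH2O.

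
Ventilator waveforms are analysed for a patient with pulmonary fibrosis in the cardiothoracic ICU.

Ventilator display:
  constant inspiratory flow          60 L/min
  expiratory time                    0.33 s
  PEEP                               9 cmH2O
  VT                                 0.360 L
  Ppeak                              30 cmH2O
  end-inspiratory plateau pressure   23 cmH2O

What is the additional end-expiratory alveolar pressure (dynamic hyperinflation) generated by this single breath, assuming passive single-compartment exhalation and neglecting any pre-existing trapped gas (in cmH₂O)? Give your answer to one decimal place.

2.2

Flow: 60 L/min ÷ 60 = 1 L/s.
R = (PIP − Pplat)/V̇ = (30 − 23) / 1 = 7.0/1 = 7.0 cmH2O·s/L.
C = Vt/(Pplat − PEEP) = 360.0 / (23 − 9) = 360.0/14.0 = 25.714 mL/cmH2O.
τ = R × C = 7.0 × 0.02571 L/cmH2O = 0.18 s.
Fraction remaining = e^(−Te/τ) = e^(−0.33/0.18) = 0.1599; trapped volume = 360.0 × 0.1599 = 57.564 mL.
Additional alveolar pressure from trapping ≈ V_trapped / C = 57.564 / 25.714 = 2.239 cmH2O.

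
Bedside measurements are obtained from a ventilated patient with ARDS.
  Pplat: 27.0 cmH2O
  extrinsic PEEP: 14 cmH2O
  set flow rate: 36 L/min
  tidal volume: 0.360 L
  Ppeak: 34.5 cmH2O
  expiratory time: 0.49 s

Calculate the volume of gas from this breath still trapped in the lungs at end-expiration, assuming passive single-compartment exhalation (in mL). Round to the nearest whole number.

Flow: 36 L/min ÷ 60 = 0.6 L/s.
R = (PIP − Pplat)/V̇ = (34.5 − 27.0) / 0.6 = 7.5/0.6 = 12.5 cmH2O·s/L.
C = Vt/(Pplat − PEEP) = 360.0 / (27.0 − 14) = 360.0/13.0 = 27.692 mL/cmH2O.
τ = R × C = 12.5 × 0.02769 L/cmH2O = 0.3461 s.
Fraction remaining = e^(−Te/τ) = e^(−0.49/0.3461) = 0.2427.
Trapped volume = 360.0 × 0.2427 = 87.372 mL.

87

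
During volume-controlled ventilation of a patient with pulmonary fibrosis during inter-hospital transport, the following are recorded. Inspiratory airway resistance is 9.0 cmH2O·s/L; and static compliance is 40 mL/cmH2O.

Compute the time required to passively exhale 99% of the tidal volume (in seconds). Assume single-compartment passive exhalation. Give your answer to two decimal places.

1.66

τ = R × C = 9.0 × 40 mL/cmH2O = 9.0 × 0.040 L/cmH2O = 0.36 s.
Exhaled fraction f = 1 − e^(−t/τ) → t = −τ·ln(1 − f) = −0.36·ln(0.01) = 1.658 s.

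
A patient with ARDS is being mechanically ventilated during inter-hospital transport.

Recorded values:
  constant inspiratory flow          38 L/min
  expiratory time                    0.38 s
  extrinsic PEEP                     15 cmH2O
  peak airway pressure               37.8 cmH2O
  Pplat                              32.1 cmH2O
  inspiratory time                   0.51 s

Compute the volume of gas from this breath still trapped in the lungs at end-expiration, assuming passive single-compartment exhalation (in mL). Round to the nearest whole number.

Flow: 38 L/min ÷ 60 = 0.6333 L/s.
Vt = flow × Ti = 0.6333 L/s × 0.51 s × 1000 mL/L = 322.98 mL.
R = (PIP − Pplat)/V̇ = (37.8 − 32.1) / 0.6333 = 5.7/0.6333 = 9.0 cmH2O·s/L.
C = Vt/(Pplat − PEEP) = 322.98 / (32.1 − 15) = 322.98/17.1 = 18.888 mL/cmH2O.
τ = R × C = 9.0 × 0.01889 L/cmH2O = 0.17 s.
Fraction remaining = e^(−Te/τ) = e^(−0.38/0.17) = 0.107.
Trapped volume = 322.98 × 0.107 = 34.559 mL.

35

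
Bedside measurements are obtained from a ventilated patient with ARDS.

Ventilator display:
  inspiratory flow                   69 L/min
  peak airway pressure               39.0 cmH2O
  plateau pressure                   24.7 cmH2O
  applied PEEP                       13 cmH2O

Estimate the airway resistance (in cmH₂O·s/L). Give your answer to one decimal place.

12.4

Flow: 69 L/min ÷ 60 = 1.15 L/s.
Raw = (PIP − Pplat) / flow = (39.0 − 24.7) / 1.15 = 14.3 / 1.15 = 12.435 cmH2O·s/L.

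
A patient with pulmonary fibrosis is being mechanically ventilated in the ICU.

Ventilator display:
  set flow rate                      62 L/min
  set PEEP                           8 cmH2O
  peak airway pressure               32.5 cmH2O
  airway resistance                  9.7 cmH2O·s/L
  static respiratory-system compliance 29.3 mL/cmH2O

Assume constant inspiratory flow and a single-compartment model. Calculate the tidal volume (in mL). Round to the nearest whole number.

424

Flow: 62 L/min ÷ 60 = 1.0333 L/s.
Equation of motion (constant flow): PIP = Vt/C + R·V̇ + PEEP.
Vt/C = PIP − R·V̇ − PEEP = 32.5 − 10.023 − 8 = 14.477 cmH2O.
Vt = C × 14.477 = 29.3 × 14.477 = 424.18 mL.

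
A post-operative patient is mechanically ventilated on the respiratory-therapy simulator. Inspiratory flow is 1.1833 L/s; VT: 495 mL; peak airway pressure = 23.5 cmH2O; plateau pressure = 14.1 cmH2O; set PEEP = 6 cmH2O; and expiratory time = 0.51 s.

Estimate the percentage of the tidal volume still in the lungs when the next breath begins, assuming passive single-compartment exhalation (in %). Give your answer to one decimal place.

35.0

R = (PIP − Pplat)/V̇ = (23.5 − 14.1) / 1.1833 = 9.4/1.1833 = 7.944 cmH2O·s/L.
C = Vt/(Pplat − PEEP) = 495.0 / (14.1 − 6) = 495.0/8.1 = 61.111 mL/cmH2O.
τ = R × C = 7.944 × 0.06111 L/cmH2O = 0.4855 s.
Fraction remaining at end-expiration = e^(−Te/τ) = e^(−0.51/0.4855) = 0.3498 → 34.98%.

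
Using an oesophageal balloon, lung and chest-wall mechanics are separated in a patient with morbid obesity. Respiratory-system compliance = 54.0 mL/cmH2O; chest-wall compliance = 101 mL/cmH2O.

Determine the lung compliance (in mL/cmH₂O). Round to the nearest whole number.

1/CL = 1/Crs − 1/Ccw.
1/CL = 1/54.0 − 1/101 = 0.008618.
CL = 116.04 mL/cmH2O.

116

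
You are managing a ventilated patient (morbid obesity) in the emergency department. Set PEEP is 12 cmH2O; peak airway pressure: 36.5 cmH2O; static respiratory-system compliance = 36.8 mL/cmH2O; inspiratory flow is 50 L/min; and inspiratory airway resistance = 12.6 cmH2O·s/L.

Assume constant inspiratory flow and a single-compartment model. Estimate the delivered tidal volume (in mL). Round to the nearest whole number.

515

Flow: 50 L/min ÷ 60 = 0.8333 L/s.
Equation of motion (constant flow): PIP = Vt/C + R·V̇ + PEEP.
Vt/C = PIP − R·V̇ − PEEP = 36.5 − 10.5 − 12 = 14.0 cmH2O.
Vt = C × 14.0 = 36.8 × 14.0 = 515.2 mL.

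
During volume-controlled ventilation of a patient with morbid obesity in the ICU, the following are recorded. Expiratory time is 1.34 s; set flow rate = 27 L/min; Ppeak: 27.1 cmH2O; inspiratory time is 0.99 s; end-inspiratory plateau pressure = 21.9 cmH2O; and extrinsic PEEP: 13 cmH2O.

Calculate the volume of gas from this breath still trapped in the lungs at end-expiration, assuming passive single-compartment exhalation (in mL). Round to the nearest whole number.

44

Flow: 27 L/min ÷ 60 = 0.45 L/s.
Vt = flow × Ti = 0.45 L/s × 0.99 s × 1000 mL/L = 445.5 mL.
R = (PIP − Pplat)/V̇ = (27.1 − 21.9) / 0.45 = 5.2/0.45 = 11.556 cmH2O·s/L.
C = Vt/(Pplat − PEEP) = 445.5 / (21.9 − 13) = 445.5/8.9 = 50.056 mL/cmH2O.
τ = R × C = 11.556 × 0.05006 L/cmH2O = 0.5785 s.
Fraction remaining = e^(−Te/τ) = e^(−1.34/0.5785) = 0.09863.
Trapped volume = 445.5 × 0.09863 = 43.94 mL.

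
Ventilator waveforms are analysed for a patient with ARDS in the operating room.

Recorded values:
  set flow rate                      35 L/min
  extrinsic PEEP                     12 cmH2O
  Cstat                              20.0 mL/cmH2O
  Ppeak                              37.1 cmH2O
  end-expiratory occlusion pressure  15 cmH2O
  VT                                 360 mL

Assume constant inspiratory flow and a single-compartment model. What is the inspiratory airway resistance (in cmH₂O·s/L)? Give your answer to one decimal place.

7.0

Flow: 35 L/min ÷ 60 = 0.5833 L/s.
Total PEEP = 15 cmH2O (set 12 + intrinsic 3); this is the baseline alveolar pressure.
Equation of motion (constant flow): PIP = Vt/C + R·V̇ + PEEP.
R·V̇ = PIP − Vt/C − PEEP = 37.1 − 360/20.0 − 15 = 37.1 − 18.0 − 15 = 4.1 cmH2O.
R = 4.1 / 0.5833 = 7.029 cmH2O·s/L.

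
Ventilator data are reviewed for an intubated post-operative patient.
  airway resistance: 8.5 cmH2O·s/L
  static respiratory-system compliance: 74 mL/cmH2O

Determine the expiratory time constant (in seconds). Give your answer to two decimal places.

τ = R × C = 8.5 × 74 mL/cmH2O = 8.5 × 0.074 L/cmH2O = 0.629 s.

0.63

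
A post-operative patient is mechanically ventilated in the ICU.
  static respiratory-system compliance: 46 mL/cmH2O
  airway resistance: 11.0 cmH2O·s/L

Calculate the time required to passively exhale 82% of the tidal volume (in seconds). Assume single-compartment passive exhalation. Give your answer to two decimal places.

τ = R × C = 11.0 × 46 mL/cmH2O = 11.0 × 0.046 L/cmH2O = 0.506 s.
Exhaled fraction f = 1 − e^(−t/τ) → t = −τ·ln(1 − f) = −0.506·ln(0.18) = 0.8677 s.

0.87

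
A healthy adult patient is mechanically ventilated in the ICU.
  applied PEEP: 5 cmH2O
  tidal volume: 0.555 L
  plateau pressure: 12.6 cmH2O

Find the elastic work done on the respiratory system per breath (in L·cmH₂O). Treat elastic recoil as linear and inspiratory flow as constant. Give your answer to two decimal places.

2.11

Elastic work ≈ ½ × (Pplat − PEEP) × Vt = 0.5 × (12.6 − 5) × 0.555 L = 0.5 × 7.6 × 0.555 = 2.109 L·cmH2O.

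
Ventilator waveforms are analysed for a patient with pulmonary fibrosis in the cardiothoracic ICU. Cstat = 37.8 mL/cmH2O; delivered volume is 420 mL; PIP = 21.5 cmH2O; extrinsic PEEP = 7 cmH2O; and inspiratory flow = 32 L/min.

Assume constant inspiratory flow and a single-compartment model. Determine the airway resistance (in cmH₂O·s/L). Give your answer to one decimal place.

6.4

Flow: 32 L/min ÷ 60 = 0.5333 L/s.
Equation of motion (constant flow): PIP = Vt/C + R·V̇ + PEEP.
R·V̇ = PIP − Vt/C − PEEP = 21.5 − 420/37.8 − 7 = 21.5 − 11.111 − 7 = 3.389 cmH2O.
R = 3.389 / 0.5333 = 6.355 cmH2O·s/L.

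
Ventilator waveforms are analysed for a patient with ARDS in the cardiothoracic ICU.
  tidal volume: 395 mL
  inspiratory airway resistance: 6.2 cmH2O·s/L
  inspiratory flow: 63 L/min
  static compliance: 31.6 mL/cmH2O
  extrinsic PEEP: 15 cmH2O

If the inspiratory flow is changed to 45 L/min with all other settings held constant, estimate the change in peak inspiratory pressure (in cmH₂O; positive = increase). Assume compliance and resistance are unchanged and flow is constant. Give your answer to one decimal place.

-1.9

Flow: 63 L/min ÷ 60 = 1.05 L/s.
New flow: 45 L/min ÷ 60 = 0.75 L/s.
PIP = Vt/C + R·V̇ + PEEP (constant-flow equation of motion).
Only the resistive term changes: ΔPIP = R × ΔV̇ = 6.2 × (0.75 − 1.05) = 6.2 × -0.3 = -1.86 cmH2O.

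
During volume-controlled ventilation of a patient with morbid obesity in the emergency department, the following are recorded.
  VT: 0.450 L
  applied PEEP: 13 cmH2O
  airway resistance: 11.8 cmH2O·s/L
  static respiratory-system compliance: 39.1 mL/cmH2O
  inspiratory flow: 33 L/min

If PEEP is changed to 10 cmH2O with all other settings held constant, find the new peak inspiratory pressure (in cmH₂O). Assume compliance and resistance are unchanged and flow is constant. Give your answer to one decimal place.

Flow: 33 L/min ÷ 60 = 0.55 L/s.
PIP = Vt/C + R·V̇ + PEEP (constant-flow equation of motion).
Only the baseline term changes: ΔPIP = ΔPEEP = 10 − 13 = -3.0 cmH2O.
Original PIP = 450/39.1 + 11.8×0.55 + 13 = 30.999 cmH2O; new PIP = 30.999 + (-3.0) = 27.999 cmH2O.

28.0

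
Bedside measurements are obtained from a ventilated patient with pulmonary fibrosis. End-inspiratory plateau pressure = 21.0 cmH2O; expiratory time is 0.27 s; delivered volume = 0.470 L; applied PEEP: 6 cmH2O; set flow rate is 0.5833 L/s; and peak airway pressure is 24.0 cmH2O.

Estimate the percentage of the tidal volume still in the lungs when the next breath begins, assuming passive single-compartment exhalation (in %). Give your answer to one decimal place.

18.7

R = (PIP − Pplat)/V̇ = (24.0 − 21.0) / 0.5833 = 3.0/0.5833 = 5.143 cmH2O·s/L.
C = Vt/(Pplat − PEEP) = 470.0 / (21.0 − 6) = 470.0/15.0 = 31.333 mL/cmH2O.
τ = R × C = 5.143 × 0.03133 L/cmH2O = 0.1611 s.
Fraction remaining at end-expiration = e^(−Te/τ) = e^(−0.27/0.1611) = 0.1871 → 18.71%.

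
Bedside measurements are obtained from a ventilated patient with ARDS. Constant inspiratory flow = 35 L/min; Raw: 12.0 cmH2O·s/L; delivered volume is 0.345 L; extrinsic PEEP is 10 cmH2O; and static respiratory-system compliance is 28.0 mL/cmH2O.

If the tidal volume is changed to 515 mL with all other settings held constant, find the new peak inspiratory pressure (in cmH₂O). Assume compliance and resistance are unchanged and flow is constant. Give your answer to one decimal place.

35.4

Flow: 35 L/min ÷ 60 = 0.5833 L/s.
PIP = Vt/C + R·V̇ + PEEP (constant-flow equation of motion).
Only the elastic term changes: ΔPIP = ΔVt / C = (515 − 345) / 28.0 = 6.071 cmH2O.
Original PIP = 345/28.0 + 12.0×0.5833 + 10 = 29.321 cmH2O; new PIP = 29.321 + (6.071) = 35.392 cmH2O.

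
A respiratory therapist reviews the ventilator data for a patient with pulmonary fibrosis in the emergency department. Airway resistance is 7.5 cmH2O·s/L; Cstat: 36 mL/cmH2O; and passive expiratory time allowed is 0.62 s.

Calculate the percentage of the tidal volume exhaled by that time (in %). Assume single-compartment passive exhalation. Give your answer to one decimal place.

τ = R × C = 7.5 × 36 mL/cmH2O = 7.5 × 0.036 L/cmH2O = 0.27 s.
Passive exhalation: V(t)/V₀ = e^(−t/τ) = e^(−0.62/0.27) = 0.1006.
Fraction exhaled = 1 − 0.1006 = 0.8994 → 89.94%.

89.9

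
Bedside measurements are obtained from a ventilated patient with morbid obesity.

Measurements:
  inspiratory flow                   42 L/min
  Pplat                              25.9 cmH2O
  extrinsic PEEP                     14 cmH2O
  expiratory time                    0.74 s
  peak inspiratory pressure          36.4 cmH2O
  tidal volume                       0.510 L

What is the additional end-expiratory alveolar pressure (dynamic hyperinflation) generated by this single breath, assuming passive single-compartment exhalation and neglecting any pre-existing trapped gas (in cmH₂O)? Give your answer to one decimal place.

Flow: 42 L/min ÷ 60 = 0.7 L/s.
R = (PIP − Pplat)/V̇ = (36.4 − 25.9) / 0.7 = 10.5/0.7 = 15.0 cmH2O·s/L.
C = Vt/(Pplat − PEEP) = 510.0 / (25.9 − 14) = 510.0/11.9 = 42.857 mL/cmH2O.
τ = R × C = 15.0 × 0.04286 L/cmH2O = 0.6429 s.
Fraction remaining = e^(−Te/τ) = e^(−0.74/0.6429) = 0.3163; trapped volume = 510.0 × 0.3163 = 161.31 mL.
Additional alveolar pressure from trapping ≈ V_trapped / C = 161.31 / 42.857 = 3.764 cmH2O.

3.8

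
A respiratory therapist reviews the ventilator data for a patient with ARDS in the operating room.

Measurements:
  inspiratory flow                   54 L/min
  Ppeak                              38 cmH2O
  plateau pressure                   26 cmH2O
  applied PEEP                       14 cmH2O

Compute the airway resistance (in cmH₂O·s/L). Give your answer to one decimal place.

13.3

Flow: 54 L/min ÷ 60 = 0.9 L/s.
Raw = (PIP − Pplat) / flow = (38 − 26) / 0.9 = 12.0 / 0.9 = 13.333 cmH2O·s/L.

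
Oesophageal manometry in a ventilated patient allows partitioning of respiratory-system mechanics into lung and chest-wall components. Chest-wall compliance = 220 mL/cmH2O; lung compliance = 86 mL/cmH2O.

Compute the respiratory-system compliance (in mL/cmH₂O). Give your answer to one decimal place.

61.8

Lung and chest wall are elastances in series: 1/Crs = 1/CL + 1/Ccw.
1/Crs = 1/86 + 1/220 = 0.01617.
Crs = 61.843 mL/cmH2O.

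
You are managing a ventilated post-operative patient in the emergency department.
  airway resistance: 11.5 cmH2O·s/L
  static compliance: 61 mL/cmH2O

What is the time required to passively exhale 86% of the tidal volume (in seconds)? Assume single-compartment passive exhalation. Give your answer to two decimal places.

1.38

τ = R × C = 11.5 × 61 mL/cmH2O = 11.5 × 0.061 L/cmH2O = 0.7015 s.
Exhaled fraction f = 1 − e^(−t/τ) → t = −τ·ln(1 − f) = −0.7015·ln(0.14) = 1.379 s.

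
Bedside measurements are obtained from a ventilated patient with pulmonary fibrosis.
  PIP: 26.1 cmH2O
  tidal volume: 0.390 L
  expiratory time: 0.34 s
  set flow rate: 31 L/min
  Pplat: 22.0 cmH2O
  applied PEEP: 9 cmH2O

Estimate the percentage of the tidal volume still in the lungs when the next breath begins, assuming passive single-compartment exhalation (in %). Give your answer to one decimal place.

Flow: 31 L/min ÷ 60 = 0.5167 L/s.
R = (PIP − Pplat)/V̇ = (26.1 − 22.0) / 0.5167 = 4.1/0.5167 = 7.935 cmH2O·s/L.
C = Vt/(Pplat − PEEP) = 390.0 / (22.0 − 9) = 390.0/13.0 = 30.0 mL/cmH2O.
τ = R × C = 7.935 × 0.03 L/cmH2O = 0.2381 s.
Fraction remaining at end-expiration = e^(−Te/τ) = e^(−0.34/0.2381) = 0.2398 → 23.98%.

24.0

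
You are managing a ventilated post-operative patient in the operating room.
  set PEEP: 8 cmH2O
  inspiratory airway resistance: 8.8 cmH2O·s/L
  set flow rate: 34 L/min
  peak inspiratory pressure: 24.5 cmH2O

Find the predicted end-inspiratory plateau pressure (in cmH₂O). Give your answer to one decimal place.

19.5

Flow: 34 L/min ÷ 60 = 0.5667 L/s.
Pplat = PIP − Raw × flow = 24.5 − 8.8 × 0.5667 = 24.5 − 4.987 = 19.513 cmH2O.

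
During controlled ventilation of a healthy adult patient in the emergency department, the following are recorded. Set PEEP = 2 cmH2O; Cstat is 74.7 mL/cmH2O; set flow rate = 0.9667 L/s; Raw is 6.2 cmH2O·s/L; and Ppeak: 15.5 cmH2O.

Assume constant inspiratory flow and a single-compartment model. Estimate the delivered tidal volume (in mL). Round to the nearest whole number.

561

Equation of motion (constant flow): PIP = Vt/C + R·V̇ + PEEP.
Vt/C = PIP − R·V̇ − PEEP = 15.5 − 5.994 − 2 = 7.506 cmH2O.
Vt = C × 7.506 = 74.7 × 7.506 = 560.7 mL.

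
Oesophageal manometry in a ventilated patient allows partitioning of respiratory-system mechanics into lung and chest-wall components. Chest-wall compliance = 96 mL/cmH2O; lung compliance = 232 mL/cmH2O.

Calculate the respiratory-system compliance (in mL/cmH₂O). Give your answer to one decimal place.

Lung and chest wall are elastances in series: 1/Crs = 1/CL + 1/Ccw.
1/Crs = 1/232 + 1/96 = 0.01473.
Crs = 67.889 mL/cmH2O.

67.9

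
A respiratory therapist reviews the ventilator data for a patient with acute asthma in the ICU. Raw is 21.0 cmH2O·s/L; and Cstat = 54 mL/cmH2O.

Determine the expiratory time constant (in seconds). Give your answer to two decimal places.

1.13

τ = R × C = 21.0 × 54 mL/cmH2O = 21.0 × 0.054 L/cmH2O = 1.134 s.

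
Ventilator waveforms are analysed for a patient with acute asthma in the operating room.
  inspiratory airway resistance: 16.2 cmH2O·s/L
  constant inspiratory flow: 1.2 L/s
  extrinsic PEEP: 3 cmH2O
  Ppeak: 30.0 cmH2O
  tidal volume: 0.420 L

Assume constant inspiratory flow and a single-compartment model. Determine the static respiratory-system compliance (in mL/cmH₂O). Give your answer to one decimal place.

55.6

Equation of motion (constant flow): PIP = Vt/C + R·V̇ + PEEP.
Vt/C = PIP − R·V̇ − PEEP = 30.0 − 16.2×1.2 − 3 = 30.0 − 19.44 − 3 = 7.56 cmH2O.
C = Vt / 7.56 = 420 / 7.56 = 55.556 mL/cmH2O.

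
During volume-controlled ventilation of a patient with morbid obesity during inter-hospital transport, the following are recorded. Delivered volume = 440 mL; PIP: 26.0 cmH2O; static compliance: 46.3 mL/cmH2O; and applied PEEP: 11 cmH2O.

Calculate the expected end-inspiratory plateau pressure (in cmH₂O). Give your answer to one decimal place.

Pplat = PEEP + Vt / Cstat = 11 + 440 / 46.3 = 11 + 9.503 = 20.503 cmH2O.

20.5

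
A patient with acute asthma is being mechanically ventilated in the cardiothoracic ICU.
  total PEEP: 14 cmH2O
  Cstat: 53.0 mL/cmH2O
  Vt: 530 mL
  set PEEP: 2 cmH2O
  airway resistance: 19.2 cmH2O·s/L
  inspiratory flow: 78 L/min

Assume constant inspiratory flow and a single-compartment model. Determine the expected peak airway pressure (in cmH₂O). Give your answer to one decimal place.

Flow: 78 L/min ÷ 60 = 1.3 L/s.
Total PEEP = 14 cmH2O (set 2 + intrinsic 12); this is the baseline alveolar pressure.
Equation of motion (constant flow): PIP = Vt/C + R·V̇ + PEEP.
PIP = 530/53.0 + 19.2×1.3 + 14 = 10.0 + 24.96 + 14 = 48.96 cmH2O.

49.0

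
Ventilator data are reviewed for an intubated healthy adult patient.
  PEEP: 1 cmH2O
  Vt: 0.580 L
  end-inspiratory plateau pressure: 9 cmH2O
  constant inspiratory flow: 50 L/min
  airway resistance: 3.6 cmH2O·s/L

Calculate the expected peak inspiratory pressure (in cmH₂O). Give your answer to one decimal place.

12.0

Flow: 50 L/min ÷ 60 = 0.8333 L/s.
PIP = Pplat + Raw × flow = 9 + 3.6 × 0.8333 = 9 + 3.0 = 12.0 cmH2O.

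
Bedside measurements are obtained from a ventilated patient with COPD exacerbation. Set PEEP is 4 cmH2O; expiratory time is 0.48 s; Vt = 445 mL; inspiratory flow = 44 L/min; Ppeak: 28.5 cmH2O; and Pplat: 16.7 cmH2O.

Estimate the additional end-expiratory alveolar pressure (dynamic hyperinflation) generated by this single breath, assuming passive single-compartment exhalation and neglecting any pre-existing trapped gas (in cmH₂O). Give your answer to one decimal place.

5.4

Flow: 44 L/min ÷ 60 = 0.7333 L/s.
R = (PIP − Pplat)/V̇ = (28.5 − 16.7) / 0.7333 = 11.8/0.7333 = 16.092 cmH2O·s/L.
C = Vt/(Pplat − PEEP) = 445.0 / (16.7 − 4) = 445.0/12.7 = 35.039 mL/cmH2O.
τ = R × C = 16.092 × 0.03504 L/cmH2O = 0.5639 s.
Fraction remaining = e^(−Te/τ) = e^(−0.48/0.5639) = 0.4269; trapped volume = 445.0 × 0.4269 = 189.97 mL.
Additional alveolar pressure from trapping ≈ V_trapped / C = 189.97 / 35.039 = 5.422 cmH2O.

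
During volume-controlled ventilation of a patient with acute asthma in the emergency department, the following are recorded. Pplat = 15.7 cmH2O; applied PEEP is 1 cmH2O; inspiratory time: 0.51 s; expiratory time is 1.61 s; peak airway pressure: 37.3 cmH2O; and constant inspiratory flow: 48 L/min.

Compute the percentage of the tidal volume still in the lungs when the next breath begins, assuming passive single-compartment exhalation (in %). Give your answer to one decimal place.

Flow: 48 L/min ÷ 60 = 0.8 L/s.
Vt = flow × Ti = 0.8 L/s × 0.51 s × 1000 mL/L = 408.0 mL.
R = (PIP − Pplat)/V̇ = (37.3 − 15.7) / 0.8 = 21.6/0.8 = 27.0 cmH2O·s/L.
C = Vt/(Pplat − PEEP) = 408.0 / (15.7 − 1) = 408.0/14.7 = 27.755 mL/cmH2O.
τ = R × C = 27.0 × 0.02776 L/cmH2O = 0.7495 s.
Fraction remaining at end-expiration = e^(−Te/τ) = e^(−1.61/0.7495) = 0.1167 → 11.67%.

11.7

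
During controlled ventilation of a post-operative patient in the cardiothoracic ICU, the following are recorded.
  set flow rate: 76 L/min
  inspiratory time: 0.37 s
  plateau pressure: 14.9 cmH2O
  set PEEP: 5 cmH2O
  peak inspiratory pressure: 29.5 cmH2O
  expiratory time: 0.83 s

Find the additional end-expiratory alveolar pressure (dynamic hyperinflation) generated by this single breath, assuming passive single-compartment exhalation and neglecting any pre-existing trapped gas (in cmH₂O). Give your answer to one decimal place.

2.2

Flow: 76 L/min ÷ 60 = 1.2667 L/s.
Vt = flow × Ti = 1.2667 L/s × 0.37 s × 1000 mL/L = 468.68 mL.
R = (PIP − Pplat)/V̇ = (29.5 − 14.9) / 1.2667 = 14.6/1.2667 = 11.526 cmH2O·s/L.
C = Vt/(Pplat − PEEP) = 468.68 / (14.9 − 5) = 468.68/9.9 = 47.341 mL/cmH2O.
τ = R × C = 11.526 × 0.04734 L/cmH2O = 0.5456 s.
Fraction remaining = e^(−Te/τ) = e^(−0.83/0.5456) = 0.2184; trapped volume = 468.68 × 0.2184 = 102.36 mL.
Additional alveolar pressure from trapping ≈ V_trapped / C = 102.36 / 47.341 = 2.162 cmH2O.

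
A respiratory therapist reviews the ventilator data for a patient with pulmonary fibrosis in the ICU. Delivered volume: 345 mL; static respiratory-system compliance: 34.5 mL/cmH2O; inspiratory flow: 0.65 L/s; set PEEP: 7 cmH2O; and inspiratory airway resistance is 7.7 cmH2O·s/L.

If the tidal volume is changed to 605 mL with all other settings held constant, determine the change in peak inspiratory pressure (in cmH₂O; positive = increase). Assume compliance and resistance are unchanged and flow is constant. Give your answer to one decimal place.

7.5

PIP = Vt/C + R·V̇ + PEEP (constant-flow equation of motion).
Only the elastic term changes: ΔPIP = ΔVt / C = (605 − 345) / 34.5 = 7.536 cmH2O.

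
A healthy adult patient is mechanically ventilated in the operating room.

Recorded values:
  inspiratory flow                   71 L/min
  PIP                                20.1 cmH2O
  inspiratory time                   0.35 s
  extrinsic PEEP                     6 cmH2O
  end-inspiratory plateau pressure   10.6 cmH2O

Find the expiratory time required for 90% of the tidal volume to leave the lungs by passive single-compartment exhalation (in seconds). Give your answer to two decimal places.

Flow: 71 L/min ÷ 60 = 1.1833 L/s.
Vt = flow × Ti = 1.1833 L/s × 0.35 s × 1000 mL/L = 414.16 mL.
R = (PIP − Pplat)/V̇ = (20.1 − 10.6) / 1.1833 = 9.5/1.1833 = 8.028 cmH2O·s/L.
C = Vt/(Pplat − PEEP) = 414.16 / (10.6 − 6) = 414.16/4.6 = 90.035 mL/cmH2O.
τ = R × C = 8.028 × 0.09004 L/cmH2O = 0.7228 s.
t = −τ·ln(1 − 0.90) = −0.7228·ln(0.1) = 1.664 s.

1.66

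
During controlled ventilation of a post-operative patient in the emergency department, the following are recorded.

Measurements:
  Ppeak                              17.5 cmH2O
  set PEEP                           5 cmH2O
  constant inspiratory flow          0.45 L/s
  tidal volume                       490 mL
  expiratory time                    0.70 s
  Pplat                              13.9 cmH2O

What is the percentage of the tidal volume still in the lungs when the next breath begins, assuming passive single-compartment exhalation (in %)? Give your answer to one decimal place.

20.4

R = (PIP − Pplat)/V̇ = (17.5 − 13.9) / 0.45 = 3.6/0.45 = 8.0 cmH2O·s/L.
C = Vt/(Pplat − PEEP) = 490.0 / (13.9 − 5) = 490.0/8.9 = 55.056 mL/cmH2O.
τ = R × C = 8.0 × 0.05506 L/cmH2O = 0.4405 s.
Fraction remaining at end-expiration = e^(−Te/τ) = e^(−0.70/0.4405) = 0.2041 → 20.41%.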